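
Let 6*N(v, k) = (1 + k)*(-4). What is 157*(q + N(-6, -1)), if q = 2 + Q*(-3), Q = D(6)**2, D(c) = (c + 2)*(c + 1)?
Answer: -1476742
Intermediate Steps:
D(c) = (1 + c)*(2 + c) (D(c) = (2 + c)*(1 + c) = (1 + c)*(2 + c))
N(v, k) = -2/3 - 2*k/3 (N(v, k) = ((1 + k)*(-4))/6 = (-4 - 4*k)/6 = -2/3 - 2*k/3)
Q = 3136 (Q = (2 + 6**2 + 3*6)**2 = (2 + 36 + 18)**2 = 56**2 = 3136)
q = -9406 (q = 2 + 3136*(-3) = 2 - 9408 = -9406)
157*(q + N(-6, -1)) = 157*(-9406 + (-2/3 - 2/3*(-1))) = 157*(-9406 + (-2/3 + 2/3)) = 157*(-9406 + 0) = 157*(-9406) = -1476742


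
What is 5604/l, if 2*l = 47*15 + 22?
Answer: 11208/727 ≈ 15.417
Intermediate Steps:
l = 727/2 (l = (47*15 + 22)/2 = (705 + 22)/2 = (½)*727 = 727/2 ≈ 363.50)
5604/l = 5604/(727/2) = 5604*(2/727) = 11208/727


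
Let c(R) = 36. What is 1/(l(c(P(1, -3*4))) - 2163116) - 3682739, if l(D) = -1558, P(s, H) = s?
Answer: -7971929362087/2164674 ≈ -3.6827e+6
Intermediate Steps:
1/(l(c(P(1, -3*4))) - 2163116) - 3682739 = 1/(-1558 - 2163116) - 3682739 = 1/(-2164674) - 3682739 = -1/2164674 - 3682739 = -7971929362087/2164674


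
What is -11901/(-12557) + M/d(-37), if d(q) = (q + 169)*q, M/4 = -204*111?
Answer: 2692539/138127 ≈ 19.493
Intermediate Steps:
M = -90576 (M = 4*(-204*111) = 4*(-22644) = -90576)
d(q) = q*(169 + q) (d(q) = (169 + q)*q = q*(169 + q))
-11901/(-12557) + M/d(-37) = -11901/(-12557) - 90576*(-1/(37*(169 - 37))) = -11901*(-1/12557) - 90576/((-37*132)) = 11901/12557 - 90576/(-4884) = 11901/12557 - 90576*(-1/4884) = 11901/12557 + 204/11 = 2692539/138127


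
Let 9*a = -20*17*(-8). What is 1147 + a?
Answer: 13043/9 ≈ 1449.2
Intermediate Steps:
a = 2720/9 (a = (-20*17*(-8))/9 = (-340*(-8))/9 = (⅑)*2720 = 2720/9 ≈ 302.22)
1147 + a = 1147 + 2720/9 = 13043/9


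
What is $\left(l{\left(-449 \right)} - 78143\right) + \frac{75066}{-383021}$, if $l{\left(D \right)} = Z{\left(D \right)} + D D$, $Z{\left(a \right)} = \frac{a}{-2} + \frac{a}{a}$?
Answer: $\frac{94746605575}{766042} \approx 1.2368 \cdot 10^{5}$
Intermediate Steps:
$Z{\left(a \right)} = 1 - \frac{a}{2}$ ($Z{\left(a \right)} = a \left(- \frac{1}{2}\right) + 1 = - \frac{a}{2} + 1 = 1 - \frac{a}{2}$)
$l{\left(D \right)} = 1 + D^{2} - \frac{D}{2}$ ($l{\left(D \right)} = \left(1 - \frac{D}{2}\right) + D D = \left(1 - \frac{D}{2}\right) + D^{2} = 1 + D^{2} - \frac{D}{2}$)
$\left(l{\left(-449 \right)} - 78143\right) + \frac{75066}{-383021} = \left(\left(1 + \left(-449\right)^{2} - - \frac{449}{2}\right) - 78143\right) + \frac{75066}{-383021} = \left(\left(1 + 201601 + \frac{449}{2}\right) - 78143\right) + 75066 \left(- \frac{1}{383021}\right) = \left(\frac{403653}{2} - 78143\right) - \frac{75066}{383021} = \frac{247367}{2} - \frac{75066}{383021} = \frac{94746605575}{766042}$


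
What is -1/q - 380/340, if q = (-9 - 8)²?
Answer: -324/289 ≈ -1.1211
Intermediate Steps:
q = 289 (q = (-17)² = 289)
-1/q - 380/340 = -1/289 - 380/340 = -1*1/289 - 380*1/340 = -1/289 - 19/17 = -324/289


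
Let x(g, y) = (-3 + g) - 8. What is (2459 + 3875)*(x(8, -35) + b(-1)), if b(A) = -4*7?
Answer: -196354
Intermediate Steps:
b(A) = -28
x(g, y) = -11 + g
(2459 + 3875)*(x(8, -35) + b(-1)) = (2459 + 3875)*((-11 + 8) - 28) = 6334*(-3 - 28) = 6334*(-31) = -196354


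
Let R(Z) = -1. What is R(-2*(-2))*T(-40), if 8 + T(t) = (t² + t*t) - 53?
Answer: -3139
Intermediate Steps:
T(t) = -61 + 2*t² (T(t) = -8 + ((t² + t*t) - 53) = -8 + ((t² + t²) - 53) = -8 + (2*t² - 53) = -8 + (-53 + 2*t²) = -61 + 2*t²)
R(-2*(-2))*T(-40) = -(-61 + 2*(-40)²) = -(-61 + 2*1600) = -(-61 + 3200) = -1*3139 = -3139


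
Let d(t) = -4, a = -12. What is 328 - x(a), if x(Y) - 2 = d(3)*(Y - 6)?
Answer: 254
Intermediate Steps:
x(Y) = 26 - 4*Y (x(Y) = 2 - 4*(Y - 6) = 2 - 4*(-6 + Y) = 2 + (24 - 4*Y) = 26 - 4*Y)
328 - x(a) = 328 - (26 - 4*(-12)) = 328 - (26 + 48) = 328 - 1*74 = 328 - 74 = 254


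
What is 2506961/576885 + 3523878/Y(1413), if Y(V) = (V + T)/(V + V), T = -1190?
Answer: 5744897848497083/128645355 ≈ 4.4657e+7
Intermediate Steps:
Y(V) = (-1190 + V)/(2*V) (Y(V) = (V - 1190)/(V + V) = (-1190 + V)/((2*V)) = (-1190 + V)*(1/(2*V)) = (-1190 + V)/(2*V))
2506961/576885 + 3523878/Y(1413) = 2506961/576885 + 3523878/(((1/2)*(-1190 + 1413)/1413)) = 2506961*(1/576885) + 3523878/(((1/2)*(1/1413)*223)) = 2506961/576885 + 3523878/(223/2826) = 2506961/576885 + 3523878*(2826/223) = 2506961/576885 + 9958479228/223 = 5744897848497083/128645355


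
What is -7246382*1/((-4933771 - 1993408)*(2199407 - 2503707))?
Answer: -3623191/1053970284850 ≈ -3.4377e-6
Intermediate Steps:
-7246382*1/((-4933771 - 1993408)*(2199407 - 2503707)) = -7246382/((-6927179*(-304300))) = -7246382/2107940569700 = -7246382*1/2107940569700 = -3623191/1053970284850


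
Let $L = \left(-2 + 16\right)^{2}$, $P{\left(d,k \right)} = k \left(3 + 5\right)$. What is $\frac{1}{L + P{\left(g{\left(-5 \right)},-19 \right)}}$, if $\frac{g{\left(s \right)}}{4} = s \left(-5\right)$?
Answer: $\frac{1}{44} \approx 0.022727$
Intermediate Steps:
$g{\left(s \right)} = - 20 s$ ($g{\left(s \right)} = 4 s \left(-5\right) = 4 \left(- 5 s\right) = - 20 s$)
$P{\left(d,k \right)} = 8 k$ ($P{\left(d,k \right)} = k 8 = 8 k$)
$L = 196$ ($L = 14^{2} = 196$)
$\frac{1}{L + P{\left(g{\left(-5 \right)},-19 \right)}} = \frac{1}{196 + 8 \left(-19\right)} = \frac{1}{196 - 152} = \frac{1}{44}$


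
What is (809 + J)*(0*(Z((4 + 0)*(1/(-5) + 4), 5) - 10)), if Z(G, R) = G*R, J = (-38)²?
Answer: 0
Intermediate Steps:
J = 1444
(809 + J)*(0*(Z((4 + 0)*(1/(-5) + 4), 5) - 10)) = (809 + 1444)*(0*(((4 + 0)*(1/(-5) + 4))*5 - 10)) = 2253*(0*((4*(-⅕ + 4))*5 - 10)) = 2253*(0*((4*(19/5))*5 - 10)) = 2253*(0*((76/5)*5 - 10)) = 2253*(0*(76 - 10)) = 2253*(0*66) = 2253*0 = 0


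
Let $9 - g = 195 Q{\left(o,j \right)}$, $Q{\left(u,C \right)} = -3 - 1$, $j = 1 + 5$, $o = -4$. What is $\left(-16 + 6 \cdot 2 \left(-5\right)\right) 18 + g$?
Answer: $-579$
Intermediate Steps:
$j = 6$
$Q{\left(u,C \right)} = -4$ ($Q{\left(u,C \right)} = -3 - 1 = -4$)
$g = 789$ ($g = 9 - 195 \left(-4\right) = 9 - -780 = 9 + 780 = 789$)
$\left(-16 + 6 \cdot 2 \left(-5\right)\right) 18 + g = \left(-16 + 6 \cdot 2 \left(-5\right)\right) 18 + 789 = \left(-16 + 12 \left(-5\right)\right) 18 + 789 = \left(-16 - 60\right) 18 + 789 = \left(-76\right) 18 + 789 = -1368 + 789 = -579$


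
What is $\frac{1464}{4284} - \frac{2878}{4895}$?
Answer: $- \frac{430256}{1747515} \approx -0.24621$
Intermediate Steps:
$\frac{1464}{4284} - \frac{2878}{4895} = 1464 \cdot \frac{1}{4284} - \frac{2878}{4895} = \frac{122}{357} - \frac{2878}{4895} = - \frac{430256}{1747515}$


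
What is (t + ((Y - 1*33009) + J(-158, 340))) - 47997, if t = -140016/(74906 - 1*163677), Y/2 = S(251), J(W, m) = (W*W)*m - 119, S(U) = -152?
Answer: 746238549217/88771 ≈ 8.4063e+6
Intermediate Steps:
J(W, m) = -119 + m*W² (J(W, m) = W²*m - 119 = m*W² - 119 = -119 + m*W²)
Y = -304 (Y = 2*(-152) = -304)
t = 140016/88771 (t = -140016/(74906 - 163677) = -140016/(-88771) = -140016*(-1/88771) = 140016/88771 ≈ 1.5773)
(t + ((Y - 1*33009) + J(-158, 340))) - 47997 = (140016/88771 + ((-304 - 1*33009) + (-119 + 340*(-158)²))) - 47997 = (140016/88771 + ((-304 - 33009) + (-119 + 340*24964))) - 47997 = (140016/88771 + (-33313 + (-119 + 8487760))) - 47997 = (140016/88771 + (-33313 + 8487641)) - 47997 = (140016/88771 + 8454328) - 47997 = 750499290904/88771 - 47997 = 746238549217/88771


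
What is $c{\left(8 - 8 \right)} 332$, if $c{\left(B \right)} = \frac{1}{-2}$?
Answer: $-166$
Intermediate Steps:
$c{\left(B \right)} = - \frac{1}{2}$
$c{\left(8 - 8 \right)} 332 = \left(- \frac{1}{2}\right) 332 = -166$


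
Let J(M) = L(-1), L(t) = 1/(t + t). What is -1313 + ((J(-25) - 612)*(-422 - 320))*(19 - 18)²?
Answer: 453162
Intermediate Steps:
L(t) = 1/(2*t)
J(M) = -½ (J(M) = (½)/(-1) = (½)*(-1) = -½)
-1313 + ((J(-25) - 612)*(-422 - 320))*(19 - 18)² = -1313 + ((-½ - 612)*(-422 - 320))*(19 - 18)² = -1313 - 1225/2*(-742)*1² = -1313 + 454475*1 = -1313 + 454475 = 453162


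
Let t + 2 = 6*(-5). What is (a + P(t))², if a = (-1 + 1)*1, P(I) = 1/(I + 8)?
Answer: 1/576 ≈ 0.0017361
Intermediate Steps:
t = -32 (t = -2 + 6*(-5) = -2 - 30 = -32)
P(I) = 1/(8 + I)
a = 0 (a = 0*1 = 0)
(a + P(t))² = (0 + 1/(8 - 32))² = (0 + 1/(-24))² = (0 - 1/24)² = (-1/24)² = 1/576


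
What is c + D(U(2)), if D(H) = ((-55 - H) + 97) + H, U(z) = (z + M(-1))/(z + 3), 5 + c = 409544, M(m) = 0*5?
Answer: 409581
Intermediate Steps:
M(m) = 0
c = 409539 (c = -5 + 409544 = 409539)
U(z) = z/(3 + z) (U(z) = (z + 0)/(z + 3) = z/(3 + z))
D(H) = 42 (D(H) = (42 - H) + H = 42)
c + D(U(2)) = 409539 + 42 = 409581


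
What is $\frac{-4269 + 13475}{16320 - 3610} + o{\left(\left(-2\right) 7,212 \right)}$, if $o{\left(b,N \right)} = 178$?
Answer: $\frac{1135793}{6355} \approx 178.72$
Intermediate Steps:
$\frac{-4269 + 13475}{16320 - 3610} + o{\left(\left(-2\right) 7,212 \right)} = \frac{-4269 + 13475}{16320 - 3610} + 178 = \frac{9206}{12710} + 178 = 9206 \cdot \frac{1}{12710} + 178 = \frac{4603}{6355} + 178 = \frac{1135793}{6355}$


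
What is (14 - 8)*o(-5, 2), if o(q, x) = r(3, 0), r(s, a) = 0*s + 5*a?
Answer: 0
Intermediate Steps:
r(s, a) = 5*a (r(s, a) = 0 + 5*a = 5*a)
o(q, x) = 0 (o(q, x) = 5*0 = 0)
(14 - 8)*o(-5, 2) = (14 - 8)*0 = 6*0 = 0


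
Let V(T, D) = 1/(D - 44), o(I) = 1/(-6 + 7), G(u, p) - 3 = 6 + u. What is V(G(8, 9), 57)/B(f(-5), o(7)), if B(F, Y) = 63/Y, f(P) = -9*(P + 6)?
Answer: 1/819 ≈ 0.0012210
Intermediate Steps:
G(u, p) = 9 + u (G(u, p) = 3 + (6 + u) = 9 + u)
o(I) = 1 (o(I) = 1/1 = 1)
f(P) = -54 - 9*P (f(P) = -9*(6 + P) = -54 - 9*P)
V(T, D) = 1/(-44 + D)
V(G(8, 9), 57)/B(f(-5), o(7)) = 1/((-44 + 57)*((63/1))) = 1/(13*((63*1))) = (1/13)/63 = (1/13)*(1/63) = 1/819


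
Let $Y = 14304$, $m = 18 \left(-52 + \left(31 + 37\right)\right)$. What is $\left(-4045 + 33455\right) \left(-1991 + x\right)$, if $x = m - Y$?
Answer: $-470765870$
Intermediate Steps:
$m = 288$ ($m = 18 \left(-52 + 68\right) = 18 \cdot 16 = 288$)
$x = -14016$ ($x = 288 - 14304 = -14016$)
$\left(-4045 + 33455\right) \left(-1991 + x\right) = \left(-4045 + 33455\right) \left(-1991 - 14016\right) = 29410 \left(-16007\right) = -470765870$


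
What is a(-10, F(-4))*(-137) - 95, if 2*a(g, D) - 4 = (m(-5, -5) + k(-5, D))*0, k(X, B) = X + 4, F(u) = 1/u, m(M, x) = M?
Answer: -369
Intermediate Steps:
F(u) = 1/u
k(X, B) = 4 + X
a(g, D) = 2 (a(g, D) = 2 + ((-5 + (4 - 5))*0)/2 = 2 + ((-5 - 1)*0)/2 = 2 + (-6*0)/2 = 2 + (1/2)*0 = 2 + 0 = 2)
a(-10, F(-4))*(-137) - 95 = 2*(-137) - 95 = -274 - 95 = -369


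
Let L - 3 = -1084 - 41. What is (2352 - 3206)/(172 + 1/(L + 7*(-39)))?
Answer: -170190/34277 ≈ -4.9651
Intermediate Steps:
L = -1122 (L = 3 + (-1084 - 41) = 3 - 1125 = -1122)
(2352 - 3206)/(172 + 1/(L + 7*(-39))) = (2352 - 3206)/(172 + 1/(-1122 + 7*(-39))) = -854/(172 + 1/(-1122 - 273)) = -854/(172 + 1/(-1395)) = -854/(172 - 1/1395) = -854/239939/1395 = -854*1395/239939 = -170190/34277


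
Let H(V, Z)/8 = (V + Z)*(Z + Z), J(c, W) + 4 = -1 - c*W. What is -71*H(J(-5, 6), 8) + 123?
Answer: -299781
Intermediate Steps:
J(c, W) = -5 - W*c (J(c, W) = -4 + (-1 - c*W) = -4 + (-1 - W*c) = -5 - W*c)
H(V, Z) = 16*Z*(V + Z) (H(V, Z) = 8*((V + Z)*(Z + Z)) = 8*((V + Z)*(2*Z)) = 8*(2*Z*(V + Z)) = 16*Z*(V + Z))
-71*H(J(-5, 6), 8) + 123 = -1136*8*((-5 - 1*6*(-5)) + 8) + 123 = -1136*8*((-5 + 30) + 8) + 123 = -1136*8*(25 + 8) + 123 = -1136*8*33 + 123 = -71*4224 + 123 = -299904 + 123 = -299781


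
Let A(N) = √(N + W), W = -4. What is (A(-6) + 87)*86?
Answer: 7482 + 86*I*√10 ≈ 7482.0 + 271.96*I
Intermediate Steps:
A(N) = √(-4 + N) (A(N) = √(N - 4) = √(-4 + N))
(A(-6) + 87)*86 = (√(-4 - 6) + 87)*86 = (√(-10) + 87)*86 = (I*√10 + 87)*86 = (87 + I*√10)*86 = 7482 + 86*I*√10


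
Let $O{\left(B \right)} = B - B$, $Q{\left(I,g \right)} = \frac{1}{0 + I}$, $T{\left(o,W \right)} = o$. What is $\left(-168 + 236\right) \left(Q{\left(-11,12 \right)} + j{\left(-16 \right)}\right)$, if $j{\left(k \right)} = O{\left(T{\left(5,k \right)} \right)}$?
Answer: $- \frac{68}{11} \approx -6.1818$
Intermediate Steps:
$Q{\left(I,g \right)} = \frac{1}{I}$
$O{\left(B \right)} = 0$
$j{\left(k \right)} = 0$
$\left(-168 + 236\right) \left(Q{\left(-11,12 \right)} + j{\left(-16 \right)}\right) = \left(-168 + 236\right) \left(\frac{1}{-11} + 0\right) = 68 \left(- \frac{1}{11} + 0\right) = 68 \left(- \frac{1}{11}\right) = - \frac{68}{11}$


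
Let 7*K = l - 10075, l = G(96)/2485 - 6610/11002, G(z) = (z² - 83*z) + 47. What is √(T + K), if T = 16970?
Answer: √116087959949212559/2733997 ≈ 124.62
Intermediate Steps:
G(z) = 47 + z² - 83*z
l = -31118/390571 (l = (47 + 96² - 83*96)/2485 - 6610/11002 = (47 + 9216 - 7968)*(1/2485) - 6610*1/11002 = 1295*(1/2485) - 3305/5501 = 37/71 - 3305/5501 = -31118/390571 ≈ -0.079673)
K = -3935033943/2733997 (K = (-31118/390571 - 10075)/7 = (⅐)*(-3935033943/390571) = -3935033943/2733997 ≈ -1439.3)
√(T + K) = √(16970 - 3935033943/2733997) = √(42460895147/2733997) = √116087959949212559/2733997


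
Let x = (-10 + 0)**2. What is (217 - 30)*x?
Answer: 18700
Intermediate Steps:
x = 100 (x = (-10)**2 = 100)
(217 - 30)*x = (217 - 30)*100 = 187*100 = 18700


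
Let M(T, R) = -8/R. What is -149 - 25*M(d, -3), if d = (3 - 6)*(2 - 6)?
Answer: -647/3 ≈ -215.67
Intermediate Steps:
d = 12 (d = -3*(-4) = 12)
-149 - 25*M(d, -3) = -149 - (-200)/(-3) = -149 - (-200)*(-1)/3 = -149 - 25*8/3 = -149 - 200/3 = -647/3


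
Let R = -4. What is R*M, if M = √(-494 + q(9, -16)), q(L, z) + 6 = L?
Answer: -4*I*√491 ≈ -88.634*I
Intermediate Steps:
q(L, z) = -6 + L
M = I*√491 (M = √(-494 + (-6 + 9)) = √(-494 + 3) = √(-491) = I*√491 ≈ 22.159*I)
R*M = -4*I*√491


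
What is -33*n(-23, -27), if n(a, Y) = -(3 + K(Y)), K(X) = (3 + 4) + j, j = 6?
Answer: 528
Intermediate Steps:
K(X) = 13 (K(X) = (3 + 4) + 6 = 7 + 6 = 13)
n(a, Y) = -16 (n(a, Y) = -(3 + 13) = -1*16 = -16)
-33*n(-23, -27) = -33*(-16) = 528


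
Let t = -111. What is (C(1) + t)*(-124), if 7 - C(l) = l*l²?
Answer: 13020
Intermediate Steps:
C(l) = 7 - l³ (C(l) = 7 - l*l² = 7 - l³)
(C(1) + t)*(-124) = ((7 - 1*1³) - 111)*(-124) = ((7 - 1*1) - 111)*(-124) = ((7 - 1) - 111)*(-124) = (6 - 111)*(-124) = -105*(-124) = 13020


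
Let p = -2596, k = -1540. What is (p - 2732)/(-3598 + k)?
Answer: 2664/2569 ≈ 1.0370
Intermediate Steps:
(p - 2732)/(-3598 + k) = (-2596 - 2732)/(-3598 - 1540) = -5328/(-5138) = -5328*(-1/5138) = 2664/2569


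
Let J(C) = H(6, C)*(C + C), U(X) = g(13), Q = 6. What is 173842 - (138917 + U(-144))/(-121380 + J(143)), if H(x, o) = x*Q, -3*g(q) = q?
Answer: 28966805461/166626 ≈ 1.7384e+5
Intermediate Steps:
g(q) = -q/3
U(X) = -13/3 (U(X) = -1/3*13 = -13/3)
H(x, o) = 6*x (H(x, o) = x*6 = 6*x)
J(C) = 72*C (J(C) = (6*6)*(C + C) = 36*(2*C) = 72*C)
173842 - (138917 + U(-144))/(-121380 + J(143)) = 173842 - (138917 - 13/3)/(-121380 + 72*143) = 173842 - 416738/(3*(-121380 + 10296)) = 173842 - 416738/(3*(-111084)) = 173842 - 416738*(-1)/(3*111084) = 173842 - 1*(-208369/166626) = 173842 + 208369/166626 = 28966805461/166626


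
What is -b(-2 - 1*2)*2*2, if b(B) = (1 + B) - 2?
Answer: 20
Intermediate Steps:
b(B) = -1 + B
-b(-2 - 1*2)*2*2 = -(-1 + (-2 - 1*2))*2*2 = -(-1 + (-2 - 2))*4 = -(-1 - 4)*4 = -(-5)*4 = -1*(-20) = 20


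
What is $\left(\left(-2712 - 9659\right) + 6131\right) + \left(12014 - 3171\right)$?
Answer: $2603$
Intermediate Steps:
$\left(\left(-2712 - 9659\right) + 6131\right) + \left(12014 - 3171\right) = \left(-12371 + 6131\right) + 8843 = -6240 + 8843 = 2603$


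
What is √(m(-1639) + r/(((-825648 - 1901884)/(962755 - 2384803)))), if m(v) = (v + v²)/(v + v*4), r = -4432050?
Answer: 3*I*√2984886661385506990/3409415 ≈ 1520.2*I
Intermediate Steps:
m(v) = (v + v²)/(5*v) (m(v) = (v + v²)/(v + 4*v) = (v + v²)/((5*v)) = (v + v²)*(1/(5*v)) = (v + v²)/(5*v))
√(m(-1639) + r/(((-825648 - 1901884)/(962755 - 2384803)))) = √((⅕ + (⅕)*(-1639)) - 4432050*(962755 - 2384803)/(-825648 - 1901884)) = √((⅕ - 1639/5) - 4432050/((-2727532/(-1422048)))) = √(-1638/5 - 4432050/((-2727532*(-1/1422048)))) = √(-1638/5 - 4432050/681883/355512) = √(-1638/5 - 4432050*355512/681883) = √(-1638/5 - 1575646959600/681883) = √(-7879351722354/3409415) = 3*I*√2984886661385506990/3409415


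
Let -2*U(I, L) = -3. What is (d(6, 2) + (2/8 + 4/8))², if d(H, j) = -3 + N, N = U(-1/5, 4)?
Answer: 9/16 ≈ 0.56250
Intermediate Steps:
U(I, L) = 3/2 (U(I, L) = -½*(-3) = 3/2)
N = 3/2 ≈ 1.5000
d(H, j) = -3/2 (d(H, j) = -3 + 3/2 = -3/2)
(d(6, 2) + (2/8 + 4/8))² = (-3/2 + (2/8 + 4/8))² = (-3/2 + (2*(⅛) + 4*(⅛)))² = (-3/2 + (¼ + ½))² = (-3/2 + ¾)² = (-¾)² = 9/16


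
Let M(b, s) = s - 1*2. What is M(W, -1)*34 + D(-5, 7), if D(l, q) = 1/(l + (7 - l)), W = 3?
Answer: -713/7 ≈ -101.86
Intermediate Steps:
M(b, s) = -2 + s (M(b, s) = s - 2 = -2 + s)
D(l, q) = 1/7
M(W, -1)*34 + D(-5, 7) = (-2 - 1)*34 + 1/7 = -3*34 + 1/7 = -102 + 1/7 = -713/7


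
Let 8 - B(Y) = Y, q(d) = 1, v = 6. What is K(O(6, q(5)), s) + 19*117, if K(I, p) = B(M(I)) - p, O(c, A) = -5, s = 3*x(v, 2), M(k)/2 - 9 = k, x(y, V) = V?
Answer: 2217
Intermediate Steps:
M(k) = 18 + 2*k
s = 6 (s = 3*2 = 6)
B(Y) = 8 - Y
K(I, p) = -10 - p - 2*I (K(I, p) = (8 - (18 + 2*I)) - p = (8 + (-18 - 2*I)) - p = (-10 - 2*I) - p = -10 - p - 2*I)
K(O(6, q(5)), s) + 19*117 = (-10 - 1*6 - 2*(-5)) + 19*117 = (-10 - 6 + 10) + 2223 = -6 + 2223 = 2217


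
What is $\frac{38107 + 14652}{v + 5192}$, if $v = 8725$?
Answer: $\frac{52759}{13917} \approx 3.791$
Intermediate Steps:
$\frac{38107 + 14652}{v + 5192} = \frac{38107 + 14652}{8725 + 5192} = \frac{52759}{13917}$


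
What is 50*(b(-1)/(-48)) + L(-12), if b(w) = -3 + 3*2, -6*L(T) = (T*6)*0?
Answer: -25/8 ≈ -3.1250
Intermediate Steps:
L(T) = 0 (L(T) = -T*6*0/6 = -6*T*0/6 = -⅙*0 = 0)
b(w) = 3 (b(w) = -3 + 6 = 3)
50*(b(-1)/(-48)) + L(-12) = 50*(3/(-48)) + 0 = 50*(3*(-1/48)) + 0 = 50*(-1/16) + 0 = -25/8 + 0 = -25/8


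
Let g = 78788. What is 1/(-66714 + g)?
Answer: 1/12074 ≈ 8.2823e-5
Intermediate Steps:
1/(-66714 + g) = 1/(-66714 + 78788) = 1/12074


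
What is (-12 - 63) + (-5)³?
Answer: -200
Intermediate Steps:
(-12 - 63) + (-5)³ = -75 - 125 = -200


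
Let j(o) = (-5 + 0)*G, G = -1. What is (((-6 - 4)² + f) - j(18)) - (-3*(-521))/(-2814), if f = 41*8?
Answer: 397295/938 ≈ 423.56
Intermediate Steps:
f = 328
j(o) = 5 (j(o) = (-5 + 0)*(-1) = -5*(-1) = 5)
(((-6 - 4)² + f) - j(18)) - (-3*(-521))/(-2814) = (((-6 - 4)² + 328) - 1*5) - (-3*(-521))/(-2814) = (((-10)² + 328) - 5) - 1563*(-1)/2814 = ((100 + 328) - 5) - 1*(-521/938) = (428 - 5) + 521/938 = 423 + 521/938 = 397295/938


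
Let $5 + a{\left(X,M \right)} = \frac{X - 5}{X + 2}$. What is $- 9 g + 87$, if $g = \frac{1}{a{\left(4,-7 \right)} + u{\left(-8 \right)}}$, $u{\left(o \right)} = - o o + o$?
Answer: $\frac{40335}{463} \approx 87.117$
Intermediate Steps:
$u{\left(o \right)} = o - o^{2}$ ($u{\left(o \right)} = - o^{2} + o = o - o^{2}$)
$a{\left(X,M \right)} = -5 + \frac{-5 + X}{2 + X}$ ($a{\left(X,M \right)} = -5 + \frac{X - 5}{X + 2} = -5 + \frac{-5 + X}{2 + X}$)
$g = - \frac{6}{463}$ ($g = \frac{1}{\frac{-15 - 16}{2 + 4} - 8 \left(1 - -8\right)} = \frac{1}{\frac{-15 - 16}{6} - 8 \left(1 + 8\right)} = \frac{1}{\frac{1}{6} \left(-31\right) - 72} = \frac{1}{- \frac{31}{6} - 72} = \frac{1}{- \frac{463}{6}} = - \frac{6}{463} \approx -0.012959$)
$- 9 g + 87 = \left(-9\right) \left(- \frac{6}{463}\right) + 87 = \frac{54}{463} + 87 = \frac{40335}{463}$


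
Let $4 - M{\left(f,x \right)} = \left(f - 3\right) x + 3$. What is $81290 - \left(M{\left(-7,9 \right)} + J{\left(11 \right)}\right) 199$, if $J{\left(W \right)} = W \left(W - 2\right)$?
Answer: $43480$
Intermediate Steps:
$M{\left(f,x \right)} = 1 - x \left(-3 + f\right)$ ($M{\left(f,x \right)} = 4 - \left(\left(f - 3\right) x + 3\right) = 4 - \left(\left(-3 + f\right) x + 3\right) = 4 - \left(x \left(-3 + f\right) + 3\right) = 4 - \left(3 + x \left(-3 + f\right)\right) = 1 - x \left(-3 + f\right)$)
$J{\left(W \right)} = W \left(-2 + W\right)$
$81290 - \left(M{\left(-7,9 \right)} + J{\left(11 \right)}\right) 199 = 81290 - \left(\left(1 + 3 \cdot 9 - \left(-7\right) 9\right) + 11 \left(-2 + 11\right)\right) 199 = 81290 - \left(\left(1 + 27 + 63\right) + 11 \cdot 9\right) 199 = 81290 - \left(91 + 99\right) 199 = 81290 - 190 \cdot 199 = 81290 - 37810 = 43480$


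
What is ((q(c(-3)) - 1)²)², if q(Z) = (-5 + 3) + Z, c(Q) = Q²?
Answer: 1296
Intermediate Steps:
q(Z) = -2 + Z
((q(c(-3)) - 1)²)² = (((-2 + (-3)²) - 1)²)² = (((-2 + 9) - 1)²)² = ((7 - 1)²)² = (6²)² = 36² = 1296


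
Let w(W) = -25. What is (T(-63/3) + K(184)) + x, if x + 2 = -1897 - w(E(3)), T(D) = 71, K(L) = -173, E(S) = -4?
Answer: -1976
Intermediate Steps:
x = -1874 (x = -2 + (-1897 - 1*(-25)) = -2 + (-1897 + 25) = -2 - 1872 = -1874)
(T(-63/3) + K(184)) + x = (71 - 173) - 1874 = -102 - 1874 = -1976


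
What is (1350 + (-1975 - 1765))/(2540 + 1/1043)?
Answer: -2492770/2649221 ≈ -0.94094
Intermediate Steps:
(1350 + (-1975 - 1765))/(2540 + 1/1043) = (1350 - 3740)/(2540 + 1/1043) = -2390/2649221/1043 = -2390*1043/2649221 = -2492770/2649221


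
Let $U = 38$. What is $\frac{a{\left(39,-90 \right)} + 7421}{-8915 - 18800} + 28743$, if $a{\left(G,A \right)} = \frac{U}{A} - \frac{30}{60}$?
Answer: $\frac{71694434243}{2494350} \approx 28743.0$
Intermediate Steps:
$a{\left(G,A \right)} = - \frac{1}{2} + \frac{38}{A}$ ($a{\left(G,A \right)} = \frac{38}{A} - \frac{30}{60} = \frac{38}{A} - \frac{1}{2} = - \frac{1}{2} + \frac{38}{A}$)
$\frac{a{\left(39,-90 \right)} + 7421}{-8915 - 18800} + 28743 = \frac{\frac{76 - -90}{2 \left(-90\right)} + 7421}{-8915 - 18800} + 28743 = \frac{\frac{1}{2} \left(- \frac{1}{90}\right) \left(76 + 90\right) + 7421}{-27715} + 28743 = \left(\frac{1}{2} \left(- \frac{1}{90}\right) 166 + 7421\right) \left(- \frac{1}{27715}\right) + 28743 = \left(- \frac{83}{90} + 7421\right) \left(- \frac{1}{27715}\right) + 28743 = \frac{667807}{90} \left(- \frac{1}{27715}\right) + 28743 = - \frac{667807}{2494350} + 28743 = \frac{71694434243}{2494350}$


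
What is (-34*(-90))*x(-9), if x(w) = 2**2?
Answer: 12240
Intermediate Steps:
x(w) = 4
(-34*(-90))*x(-9) = -34*(-90)*4 = 3060*4 = 12240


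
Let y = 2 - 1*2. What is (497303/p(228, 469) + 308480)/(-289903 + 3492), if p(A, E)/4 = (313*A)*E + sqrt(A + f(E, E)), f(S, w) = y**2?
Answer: -6062562324859950411/5628839850611770244 + 497303*sqrt(57)/641687742969741807816 ≈ -1.0771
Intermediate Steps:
y = 0 (y = 2 - 2 = 0)
f(S, w) = 0 (f(S, w) = 0**2 = 0)
p(A, E) = 4*sqrt(A) + 1252*A*E (p(A, E) = 4*((313*A)*E + sqrt(A + 0)) = 4*(313*A*E + sqrt(A)) = 4*(sqrt(A) + 313*A*E) = 4*sqrt(A) + 1252*A*E)
(497303/p(228, 469) + 308480)/(-289903 + 3492) = (497303/(4*sqrt(228) + 1252*228*469) + 308480)/(-289903 + 3492) = (497303/(4*(2*sqrt(57)) + 133878864) + 308480)/(-286411) = (497303/(8*sqrt(57) + 133878864) + 308480)*(-1/286411) = (497303/(133878864 + 8*sqrt(57)) + 308480)*(-1/286411) = (308480 + 497303/(133878864 + 8*sqrt(57)))*(-1/286411) = -308480/286411 - 497303/(286411*(133878864 + 8*sqrt(57)))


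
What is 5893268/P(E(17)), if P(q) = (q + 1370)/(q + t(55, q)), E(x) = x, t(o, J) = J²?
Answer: 94912632/73 ≈ 1.3002e+6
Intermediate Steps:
P(q) = (1370 + q)/(q + q²) (P(q) = (q + 1370)/(q + q²) = (1370 + q)/(q + q²))
5893268/P(E(17)) = 5893268/(((1370 + 17)/(17*(1 + 17)))) = 5893268/(((1/17)*1387/18)) = 5893268/(((1/17)*(1/18)*1387)) = 5893268/(1387/306) = 5893268*(306/1387) = 94912632/73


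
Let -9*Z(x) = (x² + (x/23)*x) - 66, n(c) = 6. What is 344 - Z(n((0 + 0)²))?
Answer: 23518/69 ≈ 340.84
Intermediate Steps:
Z(x) = 22/3 - 8*x²/69 (Z(x) = -((x² + (x/23)*x) - 66)/9 = -((x² + x²/23) - 66)/9 = -(24*x²/23 - 66)/9 = -(-66 + 24*x²/23)/9 = 22/3 - 8*x²/69)
344 - Z(n((0 + 0)²)) = 344 - (22/3 - 8/69*6²) = 344 - (22/3 - 8/69*36) = 344 - (22/3 - 96/23) = 344 - 1*218/69 = 344 - 218/69 = 23518/69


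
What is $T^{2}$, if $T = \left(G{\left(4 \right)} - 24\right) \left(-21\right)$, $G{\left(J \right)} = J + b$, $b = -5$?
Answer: $275625$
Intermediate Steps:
$G{\left(J \right)} = -5 + J$ ($G{\left(J \right)} = J - 5 = -5 + J$)
$T = 525$ ($T = \left(\left(-5 + 4\right) - 24\right) \left(-21\right) = \left(-1 - 24\right) \left(-21\right) = \left(-25\right) \left(-21\right) = 525$)
$T^{2} = 525^{2} = 275625$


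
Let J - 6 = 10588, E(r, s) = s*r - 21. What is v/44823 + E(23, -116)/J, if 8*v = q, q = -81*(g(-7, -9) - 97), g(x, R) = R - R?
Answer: -146832553/633139816 ≈ -0.23191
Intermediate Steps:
g(x, R) = 0
E(r, s) = -21 + r*s (E(r, s) = r*s - 21 = -21 + r*s)
J = 10594 (J = 6 + 10588 = 10594)
q = 7857 (q = -81*(0 - 97) = -81*(-97) = 7857)
v = 7857/8 (v = (⅛)*7857 = 7857/8 ≈ 982.13)
v/44823 + E(23, -116)/J = (7857/8)/44823 + (-21 + 23*(-116))/10594 = (7857/8)*(1/44823) + (-21 - 2668)*(1/10594) = 2619/119528 - 2689*1/10594 = 2619/119528 - 2689/10594 = -146832553/633139816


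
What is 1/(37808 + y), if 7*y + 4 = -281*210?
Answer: 7/205642 ≈ 3.4040e-5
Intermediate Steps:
y = -59014/7 (y = -4/7 + (-281*210)/7 = -4/7 + (1/7)*(-59010) = -4/7 - 8430 = -59014/7 ≈ -8430.6)
1/(37808 + y) = 1/(37808 - 59014/7) = 1/(205642/7) = 7/205642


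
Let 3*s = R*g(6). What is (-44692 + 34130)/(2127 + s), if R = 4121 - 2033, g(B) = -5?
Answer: 10562/1353 ≈ 7.8064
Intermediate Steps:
R = 2088
s = -3480 (s = (2088*(-5))/3 = (⅓)*(-10440) = -3480)
(-44692 + 34130)/(2127 + s) = (-44692 + 34130)/(2127 - 3480) = -10562/(-1353) = -10562*(-1/1353) = 10562/1353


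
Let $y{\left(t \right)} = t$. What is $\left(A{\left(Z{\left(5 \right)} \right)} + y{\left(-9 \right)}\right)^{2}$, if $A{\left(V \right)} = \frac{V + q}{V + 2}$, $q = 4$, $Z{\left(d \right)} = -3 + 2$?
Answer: $36$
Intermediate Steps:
$Z{\left(d \right)} = -1$
$A{\left(V \right)} = \frac{4 + V}{2 + V}$ ($A{\left(V \right)} = \frac{V + 4}{V + 2} = \frac{4 + V}{2 + V}$)
$\left(A{\left(Z{\left(5 \right)} \right)} + y{\left(-9 \right)}\right)^{2} = \left(\frac{4 - 1}{2 - 1} - 9\right)^{2} = \left(1^{-1} \cdot 3 - 9\right)^{2} = \left(1 \cdot 3 - 9\right)^{2} = \left(3 - 9\right)^{2} = \left(-6\right)^{2} = 36$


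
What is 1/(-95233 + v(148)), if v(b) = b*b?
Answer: -1/73329 ≈ -1.3637e-5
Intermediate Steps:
v(b) = b**2
1/(-95233 + v(148)) = 1/(-95233 + 148**2) = 1/(-95233 + 21904) = 1/(-73329) = -1/73329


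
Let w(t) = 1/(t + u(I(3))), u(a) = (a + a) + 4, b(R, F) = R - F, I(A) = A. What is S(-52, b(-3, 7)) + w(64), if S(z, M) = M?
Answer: -739/74 ≈ -9.9865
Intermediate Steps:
u(a) = 4 + 2*a (u(a) = 2*a + 4 = 4 + 2*a)
w(t) = 1/(10 + t) (w(t) = 1/(t + (4 + 2*3)) = 1/(t + (4 + 6)) = 1/(t + 10) = 1/(10 + t))
S(-52, b(-3, 7)) + w(64) = (-3 - 1*7) + 1/(10 + 64) = (-3 - 7) + 1/74 = -10 + 1/74 = -739/74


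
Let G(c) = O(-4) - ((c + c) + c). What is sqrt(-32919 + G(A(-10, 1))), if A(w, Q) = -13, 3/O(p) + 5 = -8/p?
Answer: I*sqrt(32881) ≈ 181.33*I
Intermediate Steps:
O(p) = 3/(-5 - 8/p)
G(c) = -1 - 3*c (G(c) = -3*(-4)/(8 + 5*(-4)) - ((c + c) + c) = -3*(-4)/(8 - 20) - (2*c + c) = -3*(-4)/(-12) - 3*c = -3*(-4)*(-1/12) - 3*c = -1 - 3*c)
sqrt(-32919 + G(A(-10, 1))) = sqrt(-32919 + (-1 - 3*(-13))) = sqrt(-32919 + (-1 + 39)) = sqrt(-32919 + 38) = sqrt(-32881) = I*sqrt(32881)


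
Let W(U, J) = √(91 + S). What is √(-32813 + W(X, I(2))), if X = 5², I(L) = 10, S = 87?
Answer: √(-32813 + √178) ≈ 181.11*I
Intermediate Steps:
X = 25
W(U, J) = √178 (W(U, J) = √(91 + 87) = √178)
√(-32813 + W(X, I(2))) = √(-32813 + √178)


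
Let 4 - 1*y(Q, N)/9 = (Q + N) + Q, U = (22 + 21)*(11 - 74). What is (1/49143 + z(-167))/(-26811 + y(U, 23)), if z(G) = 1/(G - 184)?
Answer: -4066/31307285295 ≈ -1.2987e-7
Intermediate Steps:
U = -2709 (U = 43*(-63) = -2709)
y(Q, N) = 36 - 18*Q - 9*N (y(Q, N) = 36 - 9*((Q + N) + Q) = 36 - 9*((N + Q) + Q) = 36 - 9*(N + 2*Q) = 36 + (-18*Q - 9*N) = 36 - 18*Q - 9*N)
z(G) = 1/(-184 + G)
(1/49143 + z(-167))/(-26811 + y(U, 23)) = (1/49143 + 1/(-184 - 167))/(-26811 + (36 - 18*(-2709) - 9*23)) = (1/49143 + 1/(-351))/(-26811 + (36 + 48762 - 207)) = (1/49143 - 1/351)/(-26811 + 48591) = -16264/5749731/21780 = -16264/5749731*1/21780 = -4066/31307285295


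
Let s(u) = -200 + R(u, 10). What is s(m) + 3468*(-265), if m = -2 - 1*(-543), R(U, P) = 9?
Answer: -919211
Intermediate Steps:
m = 541 (m = -2 + 543 = 541)
s(u) = -191 (s(u) = -200 + 9 = -191)
s(m) + 3468*(-265) = -191 + 3468*(-265) = -191 - 919020 = -919211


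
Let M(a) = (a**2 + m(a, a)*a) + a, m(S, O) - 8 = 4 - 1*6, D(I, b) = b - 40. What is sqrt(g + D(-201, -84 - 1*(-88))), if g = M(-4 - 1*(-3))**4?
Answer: 6*sqrt(35) ≈ 35.496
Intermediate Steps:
D(I, b) = -40 + b
m(S, O) = 6 (m(S, O) = 8 + (4 - 1*6) = 8 + (4 - 6) = 8 - 2 = 6)
M(a) = a**2 + 7*a (M(a) = (a**2 + 6*a) + a = a**2 + 7*a)
g = 1296 (g = ((-4 - 1*(-3))*(7 + (-4 - 1*(-3))))**4 = ((-4 + 3)*(7 + (-4 + 3)))**4 = (-(7 - 1))**4 = (-1*6)**4 = (-6)**4 = 1296)
sqrt(g + D(-201, -84 - 1*(-88))) = sqrt(1296 + (-40 + (-84 - 1*(-88)))) = sqrt(1296 + (-40 + (-84 + 88))) = sqrt(1296 + (-40 + 4)) = sqrt(1296 - 36) = sqrt(1260) = 6*sqrt(35)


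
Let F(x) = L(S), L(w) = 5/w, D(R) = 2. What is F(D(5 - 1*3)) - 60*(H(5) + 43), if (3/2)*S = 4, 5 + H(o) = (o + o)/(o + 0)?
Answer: -19185/8 ≈ -2398.1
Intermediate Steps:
H(o) = -3 (H(o) = -5 + (o + o)/(o + 0) = -5 + (2*o)/o = -5 + 2 = -3)
S = 8/3 (S = (2/3)*4 = 8/3 ≈ 2.6667)
F(x) = 15/8 (F(x) = 5/(8/3) = 5*(3/8) = 15/8)
F(D(5 - 1*3)) - 60*(H(5) + 43) = 15/8 - 60*(-3 + 43) = 15/8 - 60*40 = 15/8 - 2400 = -19185/8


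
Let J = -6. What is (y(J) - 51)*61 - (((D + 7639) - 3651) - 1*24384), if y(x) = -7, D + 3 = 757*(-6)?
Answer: 21403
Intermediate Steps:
D = -4545 (D = -3 + 757*(-6) = -3 - 4542 = -4545)
(y(J) - 51)*61 - (((D + 7639) - 3651) - 1*24384) = (-7 - 51)*61 - (((-4545 + 7639) - 3651) - 1*24384) = -58*61 - ((3094 - 3651) - 24384) = -3538 - (-557 - 24384) = -3538 - 1*(-24941) = -3538 + 24941 = 21403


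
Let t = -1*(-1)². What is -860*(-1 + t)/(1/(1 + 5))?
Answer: 10320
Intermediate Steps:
t = -1 (t = -1*1 = -1)
-860*(-1 + t)/(1/(1 + 5)) = -860*(-1 - 1)/(1/(1 + 5)) = -860*(-2)/(1/6) = -860*(-2)/⅙ = -5160*(-2) = -860*(-12) = 10320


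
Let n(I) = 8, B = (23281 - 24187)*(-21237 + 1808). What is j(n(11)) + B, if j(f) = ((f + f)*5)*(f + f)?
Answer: 17603954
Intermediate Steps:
B = 17602674 (B = -906*(-19429) = 17602674)
j(f) = 20*f**2 (j(f) = ((2*f)*5)*(2*f) = (10*f)*(2*f) = 20*f**2)
j(n(11)) + B = 20*8**2 + 17602674 = 20*64 + 17602674 = 1280 + 17602674 = 17603954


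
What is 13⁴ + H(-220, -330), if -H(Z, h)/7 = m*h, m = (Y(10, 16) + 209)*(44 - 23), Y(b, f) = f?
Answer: 10943311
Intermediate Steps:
m = 4725 (m = (16 + 209)*(44 - 23) = 225*21 = 4725)
H(Z, h) = -33075*h
13⁴ + H(-220, -330) = 13⁴ - 33075*(-330) = 28561 + 10914750 = 10943311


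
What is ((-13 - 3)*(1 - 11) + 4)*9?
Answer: 1476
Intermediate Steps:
((-13 - 3)*(1 - 11) + 4)*9 = (-16*(-10) + 4)*9 = (160 + 4)*9 = 164*9 = 1476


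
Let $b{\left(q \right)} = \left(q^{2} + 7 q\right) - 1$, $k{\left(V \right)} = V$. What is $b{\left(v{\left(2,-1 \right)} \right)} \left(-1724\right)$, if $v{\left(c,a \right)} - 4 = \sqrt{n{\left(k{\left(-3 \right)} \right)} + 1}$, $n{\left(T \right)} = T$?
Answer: $-70684 - 25860 i \sqrt{2} \approx -70684.0 - 36572.0 i$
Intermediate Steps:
$v{\left(c,a \right)} = 4 + i \sqrt{2}$ ($v{\left(c,a \right)} = 4 + \sqrt{-3 + 1} = 4 + \sqrt{-2} = 4 + i \sqrt{2}$)
$b{\left(q \right)} = -1 + q^{2} + 7 q$
$b{\left(v{\left(2,-1 \right)} \right)} \left(-1724\right) = \left(-1 + \left(4 + i \sqrt{2}\right)^{2} + 7 \left(4 + i \sqrt{2}\right)\right) \left(-1724\right) = \left(-1 + \left(4 + i \sqrt{2}\right)^{2} + \left(28 + 7 i \sqrt{2}\right)\right) \left(-1724\right) = \left(27 + \left(4 + i \sqrt{2}\right)^{2} + 7 i \sqrt{2}\right) \left(-1724\right) = -46548 - 1724 \left(4 + i \sqrt{2}\right)^{2} - 12068 i \sqrt{2}$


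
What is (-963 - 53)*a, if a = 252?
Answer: -256032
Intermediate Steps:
(-963 - 53)*a = (-963 - 53)*252 = -1016*252 = -256032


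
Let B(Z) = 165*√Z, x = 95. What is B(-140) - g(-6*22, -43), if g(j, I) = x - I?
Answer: -138 + 330*I*√35 ≈ -138.0 + 1952.3*I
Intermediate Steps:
g(j, I) = 95 - I
B(-140) - g(-6*22, -43) = 165*√(-140) - (95 - 1*(-43)) = 165*(2*I*√35) - (95 + 43) = 330*I*√35 - 1*138 = 330*I*√35 - 138 = -138 + 330*I*√35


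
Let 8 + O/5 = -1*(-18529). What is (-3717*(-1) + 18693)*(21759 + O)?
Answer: 2562897240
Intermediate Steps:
O = 92605 (O = -40 + 5*(-1*(-18529)) = -40 + 5*18529 = -40 + 92645 = 92605)
(-3717*(-1) + 18693)*(21759 + O) = (-3717*(-1) + 18693)*(21759 + 92605) = (3717 + 18693)*114364 = 22410*114364 = 2562897240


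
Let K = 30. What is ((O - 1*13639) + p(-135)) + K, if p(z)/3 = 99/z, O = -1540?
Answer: -75756/5 ≈ -15151.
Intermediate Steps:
p(z) = 297/z (p(z) = 3*(99/z) = 297/z)
((O - 1*13639) + p(-135)) + K = ((-1540 - 1*13639) + 297/(-135)) + 30 = ((-1540 - 13639) + 297*(-1/135)) + 30 = (-15179 - 11/5) + 30 = -75906/5 + 30 = -75756/5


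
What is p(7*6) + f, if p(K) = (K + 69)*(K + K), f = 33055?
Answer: 42379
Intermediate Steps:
p(K) = 2*K*(69 + K) (p(K) = (69 + K)*(2*K) = 2*K*(69 + K))
p(7*6) + f = 2*(7*6)*(69 + 7*6) + 33055 = 2*42*(69 + 42) + 33055 = 2*42*111 + 33055 = 9324 + 33055 = 42379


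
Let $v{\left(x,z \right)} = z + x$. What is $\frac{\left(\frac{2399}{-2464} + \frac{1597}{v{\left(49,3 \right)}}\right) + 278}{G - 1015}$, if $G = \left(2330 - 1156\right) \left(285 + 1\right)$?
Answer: $\frac{9857461}{10722679968} \approx 0.00091931$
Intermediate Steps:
$v{\left(x,z \right)} = x + z$
$G = 335764$ ($G = 1174 \cdot 286 = 335764$)
$\frac{\left(\frac{2399}{-2464} + \frac{1597}{v{\left(49,3 \right)}}\right) + 278}{G - 1015} = \frac{\left(\frac{2399}{-2464} + \frac{1597}{49 + 3}\right) + 278}{335764 - 1015} = \frac{\left(2399 \left(- \frac{1}{2464}\right) + \frac{1597}{52}\right) + 278}{334749} = \left(\left(- \frac{2399}{2464} + 1597 \cdot \frac{1}{52}\right) + 278\right) \frac{1}{334749} = \left(\left(- \frac{2399}{2464} + \frac{1597}{52}\right) + 278\right) \frac{1}{334749} = \left(\frac{952565}{32032} + 278\right) \frac{1}{334749} = \frac{9857461}{32032} \cdot \frac{1}{334749} = \frac{9857461}{10722679968}$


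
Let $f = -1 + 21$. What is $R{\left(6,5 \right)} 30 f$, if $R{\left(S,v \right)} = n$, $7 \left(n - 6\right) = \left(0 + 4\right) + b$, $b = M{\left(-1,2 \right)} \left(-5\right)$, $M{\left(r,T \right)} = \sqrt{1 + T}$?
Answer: $\frac{27600}{7} - \frac{3000 \sqrt{3}}{7} \approx 3200.6$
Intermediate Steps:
$b = - 5 \sqrt{3}$ ($b = \sqrt{1 + 2} \left(-5\right) = \sqrt{3} \left(-5\right) = - 5 \sqrt{3} \approx -8.6602$)
$n = \frac{46}{7} - \frac{5 \sqrt{3}}{7}$ ($n = 6 + \frac{\left(0 + 4\right) - 5 \sqrt{3}}{7} = 6 + \frac{4 - 5 \sqrt{3}}{7} = 6 + \left(\frac{4}{7} - \frac{5 \sqrt{3}}{7}\right) = \frac{46}{7} - \frac{5 \sqrt{3}}{7} \approx 5.3343$)
$R{\left(S,v \right)} = \frac{46}{7} - \frac{5 \sqrt{3}}{7}$
$f = 20$
$R{\left(6,5 \right)} 30 f = \left(\frac{46}{7} - \frac{5 \sqrt{3}}{7}\right) 30 \cdot 20 = \left(\frac{1380}{7} - \frac{150 \sqrt{3}}{7}\right) 20 = \frac{27600}{7} - \frac{3000 \sqrt{3}}{7}$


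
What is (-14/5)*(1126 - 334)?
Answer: -11088/5 ≈ -2217.6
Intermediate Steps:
(-14/5)*(1126 - 334) = -14*1/5*792 = -14/5*792 = -11088/5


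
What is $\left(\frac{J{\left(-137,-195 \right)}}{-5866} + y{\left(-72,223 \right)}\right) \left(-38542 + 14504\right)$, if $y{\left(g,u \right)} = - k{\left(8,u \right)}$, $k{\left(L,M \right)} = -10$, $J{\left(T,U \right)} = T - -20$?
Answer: $- \frac{100920109}{419} \approx -2.4086 \cdot 10^{5}$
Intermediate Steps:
$J{\left(T,U \right)} = 20 + T$ ($J{\left(T,U \right)} = T + 20 = 20 + T$)
$y{\left(g,u \right)} = 10$ ($y{\left(g,u \right)} = \left(-1\right) \left(-10\right) = 10$)
$\left(\frac{J{\left(-137,-195 \right)}}{-5866} + y{\left(-72,223 \right)}\right) \left(-38542 + 14504\right) = \left(\frac{20 - 137}{-5866} + 10\right) \left(-38542 + 14504\right) = \left(\left(-117\right) \left(- \frac{1}{5866}\right) + 10\right) \left(-24038\right) = \left(\frac{117}{5866} + 10\right) \left(-24038\right) = \frac{58777}{5866} \left(-24038\right) = - \frac{100920109}{419}$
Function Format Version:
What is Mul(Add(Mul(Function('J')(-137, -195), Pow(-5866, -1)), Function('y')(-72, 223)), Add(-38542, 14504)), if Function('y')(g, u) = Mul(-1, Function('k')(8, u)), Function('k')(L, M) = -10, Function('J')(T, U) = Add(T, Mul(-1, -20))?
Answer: Rational(-100920109, 419) ≈ -2.4086e+5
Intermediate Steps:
Function('J')(T, U) = Add(20, T) (Function('J')(T, U) = Add(T, 20) = Add(20, T))
Function('y')(g, u) = 10 (Function('y')(g, u) = Mul(-1, -10) = 10)
Mul(Add(Mul(Function('J')(-137, -195), Pow(-5866, -1)), Function('y')(-72, 223)), Add(-38542, 14504)) = Mul(Add(Mul(Add(20, -137), Pow(-5866, -1)), 10), Add(-38542, 14504)) = Mul(Add(Mul(-117, Rational(-1, 5866)), 10), -24038) = Mul(Add(Rational(117, 5866), 10), -24038) = Mul(Rational(58777, 5866), -24038) = Rational(-100920109, 419)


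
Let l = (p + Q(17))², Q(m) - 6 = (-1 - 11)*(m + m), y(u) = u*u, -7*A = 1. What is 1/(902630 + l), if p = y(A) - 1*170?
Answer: 2401/2952727359 ≈ 8.1315e-7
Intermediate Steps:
A = -⅐ (A = -⅐*1 = -⅐ ≈ -0.14286)
y(u) = u²
p = -8329/49 (p = (-⅐)² - 1*170 = 1/49 - 170 = -8329/49 ≈ -169.98)
Q(m) = 6 - 24*m (Q(m) = 6 + (-1 - 11)*(m + m) = 6 - 24*m)
l = 785512729/2401 (l = (-8329/49 + (6 - 24*17))² = (-8329/49 + (6 - 408))² = (-8329/49 - 402)² = (-28027/49)² = 785512729/2401 ≈ 3.2716e+5)
1/(902630 + l) = 1/(902630 + 785512729/2401) = 1/(2952727359/2401) = 2401/2952727359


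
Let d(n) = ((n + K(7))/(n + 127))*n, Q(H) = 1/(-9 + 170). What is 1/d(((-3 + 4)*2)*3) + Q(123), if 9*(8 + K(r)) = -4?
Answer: -64195/7084 ≈ -9.0620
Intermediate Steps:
Q(H) = 1/161
K(r) = -76/9 (K(r) = -8 + (⅑)*(-4) = -8 - 4/9 = -76/9)
d(n) = n*(-76/9 + n)/(127 + n) (d(n) = ((n - 76/9)/(n + 127))*n = ((-76/9 + n)/(127 + n))*n = n*(-76/9 + n)/(127 + n))
1/d(((-3 + 4)*2)*3) + Q(123) = 1/((((-3 + 4)*2)*3)*(-76 + 9*(((-3 + 4)*2)*3))/(9*(127 + ((-3 + 4)*2)*3))) + 1/161 = 1/(((1*2)*3)*(-76 + 9*((1*2)*3))/(9*(127 + (1*2)*3))) + 1/161 = 1/((2*3)*(-76 + 9*(2*3))/(9*(127 + 2*3))) + 1/161 = 1/((⅑)*6*(-76 + 9*6)/(127 + 6)) + 1/161 = 1/((⅑)*6*(-76 + 54)/133) + 1/161 = 1/((⅑)*6*(1/133)*(-22)) + 1/161 = 1/(-44/399) + 1/161 = -399/44 + 1/161 = -64195/7084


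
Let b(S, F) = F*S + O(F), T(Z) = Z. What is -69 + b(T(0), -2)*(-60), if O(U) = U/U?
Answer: -129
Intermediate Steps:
O(U) = 1
b(S, F) = 1 + F*S (b(S, F) = F*S + 1 = 1 + F*S)
-69 + b(T(0), -2)*(-60) = -69 + (1 - 2*0)*(-60) = -69 + (1 + 0)*(-60) = -69 + 1*(-60) = -69 - 60 = -129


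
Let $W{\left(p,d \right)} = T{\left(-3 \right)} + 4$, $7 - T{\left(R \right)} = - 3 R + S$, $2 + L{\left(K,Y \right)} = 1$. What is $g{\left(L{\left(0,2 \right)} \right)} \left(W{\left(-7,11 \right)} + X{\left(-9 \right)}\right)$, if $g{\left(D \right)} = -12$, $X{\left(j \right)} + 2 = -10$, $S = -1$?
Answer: $108$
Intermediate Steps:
$L{\left(K,Y \right)} = -1$ ($L{\left(K,Y \right)} = -2 + 1 = -1$)
$X{\left(j \right)} = -12$ ($X{\left(j \right)} = -2 - 10 = -12$)
$T{\left(R \right)} = 8 + 3 R$ ($T{\left(R \right)} = 7 - \left(- 3 R - 1\right) = 7 - \left(-1 - 3 R\right) = 7 + \left(1 + 3 R\right) = 8 + 3 R$)
$W{\left(p,d \right)} = 3$ ($W{\left(p,d \right)} = \left(8 + 3 \left(-3\right)\right) + 4 = \left(8 - 9\right) + 4 = -1 + 4 = 3$)
$g{\left(L{\left(0,2 \right)} \right)} \left(W{\left(-7,11 \right)} + X{\left(-9 \right)}\right) = - 12 \left(3 - 12\right) = \left(-12\right) \left(-9\right) = 108$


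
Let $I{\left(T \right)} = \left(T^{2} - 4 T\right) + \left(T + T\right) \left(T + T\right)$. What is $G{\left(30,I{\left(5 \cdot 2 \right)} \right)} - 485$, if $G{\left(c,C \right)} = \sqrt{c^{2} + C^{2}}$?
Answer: $-485 + 50 \sqrt{85} \approx -24.023$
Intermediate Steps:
$I{\left(T \right)} = - 4 T + 5 T^{2}$ ($I{\left(T \right)} = \left(T^{2} - 4 T\right) + 2 T 2 T = \left(T^{2} - 4 T\right) + 4 T^{2} = - 4 T + 5 T^{2}$)
$G{\left(c,C \right)} = \sqrt{C^{2} + c^{2}}$
$G{\left(30,I{\left(5 \cdot 2 \right)} \right)} - 485 = \sqrt{\left(5 \cdot 2 \left(-4 + 5 \cdot 5 \cdot 2\right)\right)^{2} + 30^{2}} - 485 = \sqrt{\left(10 \left(-4 + 5 \cdot 10\right)\right)^{2} + 900} - 485 = \sqrt{\left(10 \left(-4 + 50\right)\right)^{2} + 900} - 485 = \sqrt{\left(10 \cdot 46\right)^{2} + 900} - 485 = \sqrt{460^{2} + 900} - 485 = \sqrt{211600 + 900} - 485 = \sqrt{212500} - 485 = 50 \sqrt{85} - 485 = -485 + 50 \sqrt{85}$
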